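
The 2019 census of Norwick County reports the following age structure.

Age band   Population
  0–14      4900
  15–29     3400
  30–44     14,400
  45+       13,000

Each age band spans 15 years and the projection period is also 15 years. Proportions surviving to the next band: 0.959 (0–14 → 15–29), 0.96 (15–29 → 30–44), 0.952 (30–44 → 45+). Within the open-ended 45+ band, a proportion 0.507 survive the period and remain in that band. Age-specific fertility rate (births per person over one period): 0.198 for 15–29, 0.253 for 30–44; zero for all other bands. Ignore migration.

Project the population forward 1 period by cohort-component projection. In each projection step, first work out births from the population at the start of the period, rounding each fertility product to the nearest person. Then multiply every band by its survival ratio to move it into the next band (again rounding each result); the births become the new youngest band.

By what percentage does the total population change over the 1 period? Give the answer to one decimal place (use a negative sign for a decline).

-8.7

Period 1:
Births: 3400 * 0.198 = 673, 14400 * 0.253 = 3643 — total 4316
15–29: 4900 * 0.959 = 4699
30–44: 3400 * 0.96 = 3264
45+: 14400 * 0.952 + 13000 * 0.507 = 13709 + 6591 = 20300
Population now: 0–14=4316, 15–29=4699, 30–44=3264, 45+=20300
Total: 35700 → 32579; change = -3121; percentage change = -8.7%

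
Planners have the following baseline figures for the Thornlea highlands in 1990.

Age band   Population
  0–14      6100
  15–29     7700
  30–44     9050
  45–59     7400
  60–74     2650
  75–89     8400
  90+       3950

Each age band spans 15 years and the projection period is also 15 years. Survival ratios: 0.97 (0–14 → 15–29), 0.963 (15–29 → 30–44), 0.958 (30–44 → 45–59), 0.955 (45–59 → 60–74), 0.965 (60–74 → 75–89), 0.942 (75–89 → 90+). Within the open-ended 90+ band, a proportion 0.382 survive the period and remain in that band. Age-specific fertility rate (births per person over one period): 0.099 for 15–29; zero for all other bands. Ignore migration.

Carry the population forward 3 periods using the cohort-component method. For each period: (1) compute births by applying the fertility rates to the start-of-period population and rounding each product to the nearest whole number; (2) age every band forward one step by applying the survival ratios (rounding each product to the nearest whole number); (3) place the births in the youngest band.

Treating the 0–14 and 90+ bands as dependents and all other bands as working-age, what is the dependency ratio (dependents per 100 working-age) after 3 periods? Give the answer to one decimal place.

40.9

— Period 1 —
Births: 7700 * 0.099 = 762
15–29: 6100 * 0.97 = 5917
30–44: 7700 * 0.963 = 7415
45–59: 9050 * 0.958 = 8670
60–74: 7400 * 0.955 = 7067
75–89: 2650 * 0.965 = 2557
90+: 8400 * 0.942 + 3950 * 0.382 = 7913 + 1509 = 9422
Population now: 0–14=762, 15–29=5917, 30–44=7415, 45–59=8670, 60–74=7067, 75–89=2557, 90+=9422
— Period 2 —
Births: 5917 * 0.099 = 586
15–29: 762 * 0.97 = 739
30–44: 5917 * 0.963 = 5698
45–59: 7415 * 0.958 = 7104
60–74: 8670 * 0.955 = 8280
75–89: 7067 * 0.965 = 6820
90+: 2557 * 0.942 + 9422 * 0.382 = 2409 + 3599 = 6008
Population now: 0–14=586, 15–29=739, 30–44=5698, 45–59=7104, 60–74=8280, 75–89=6820, 90+=6008
— Period 3 —
Births: 739 * 0.099 = 73
15–29: 586 * 0.97 = 568
30–44: 739 * 0.963 = 712
45–59: 5698 * 0.958 = 5459
60–74: 7104 * 0.955 = 6784
75–89: 8280 * 0.965 = 7990
90+: 6820 * 0.942 + 6008 * 0.382 = 6424 + 2295 = 8719
Population now: 0–14=73, 15–29=568, 30–44=712, 45–59=5459, 60–74=6784, 75–89=7990, 90+=8719
Dependents (band 0–14 + band 90+) = 73 + 8719 = 8792; working-age = 21513; ratio = 8792/21513 × 100 = 40.9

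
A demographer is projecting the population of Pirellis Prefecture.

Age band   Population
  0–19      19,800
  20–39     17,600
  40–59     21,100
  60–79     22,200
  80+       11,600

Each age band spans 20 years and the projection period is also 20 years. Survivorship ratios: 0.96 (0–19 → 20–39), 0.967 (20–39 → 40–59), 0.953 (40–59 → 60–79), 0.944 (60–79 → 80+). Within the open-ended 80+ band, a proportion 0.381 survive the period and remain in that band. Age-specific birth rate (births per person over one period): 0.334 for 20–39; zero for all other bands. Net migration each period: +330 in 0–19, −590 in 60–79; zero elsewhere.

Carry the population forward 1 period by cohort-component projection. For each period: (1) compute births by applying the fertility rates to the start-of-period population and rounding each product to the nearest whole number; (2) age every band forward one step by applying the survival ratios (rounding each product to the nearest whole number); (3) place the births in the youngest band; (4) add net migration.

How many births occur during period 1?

5878

Period 1:
Births: 17600 × 0.334 = 5878
20–39: 19800 × 0.96 = 19008
40–59: 17600 × 0.967 = 17019
60–79: 21100 × 0.953 = 20108
80+: 22200 × 0.944 + 11600 × 0.381 = 20957 + 4420 = 25377
Net migration: 0–19 + 330 → 6208; 60–79 − 590 → 19518
Population now: 0–19=6208, 20–39=19008, 40–59=17019, 60–79=19518, 80+=25377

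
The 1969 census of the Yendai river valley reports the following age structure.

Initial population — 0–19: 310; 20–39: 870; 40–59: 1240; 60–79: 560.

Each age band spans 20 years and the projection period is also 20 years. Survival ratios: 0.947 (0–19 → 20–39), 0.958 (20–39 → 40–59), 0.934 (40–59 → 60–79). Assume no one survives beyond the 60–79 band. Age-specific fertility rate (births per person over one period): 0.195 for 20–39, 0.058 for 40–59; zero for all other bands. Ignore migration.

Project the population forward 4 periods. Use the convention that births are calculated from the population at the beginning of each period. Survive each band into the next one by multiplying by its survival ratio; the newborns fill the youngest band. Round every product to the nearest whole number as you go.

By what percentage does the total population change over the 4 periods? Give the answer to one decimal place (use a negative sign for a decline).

Period 1.
Births: 870 × 0.195 = 170, 1240 × 0.058 = 72 — total 242
20–39: 310 × 0.947 = 294
40–59: 870 × 0.958 = 833
60–79: 1240 × 0.934 = 1158
Giving 242 / 294 / 833 / 1158.
Period 2.
Births: 294 × 0.195 = 57, 833 × 0.058 = 48 — total 105
20–39: 242 × 0.947 = 229
40–59: 294 × 0.958 = 282
60–79: 833 × 0.934 = 778
Giving 105 / 229 / 282 / 778.
Period 3.
Births: 229 × 0.195 = 45, 282 × 0.058 = 16 — total 61
20–39: 105 × 0.947 = 99
40–59: 229 × 0.958 = 219
60–79: 282 × 0.934 = 263
Giving 61 / 99 / 219 / 263.
Period 4.
Births: 99 × 0.195 = 19, 219 × 0.058 = 13 — total 32
20–39: 61 × 0.947 = 58
40–59: 99 × 0.958 = 95
60–79: 219 × 0.934 = 205
Giving 32 / 58 / 95 / 205.
Total: 2980 → 390; change = -2590; percentage change = -86.9%

-86.9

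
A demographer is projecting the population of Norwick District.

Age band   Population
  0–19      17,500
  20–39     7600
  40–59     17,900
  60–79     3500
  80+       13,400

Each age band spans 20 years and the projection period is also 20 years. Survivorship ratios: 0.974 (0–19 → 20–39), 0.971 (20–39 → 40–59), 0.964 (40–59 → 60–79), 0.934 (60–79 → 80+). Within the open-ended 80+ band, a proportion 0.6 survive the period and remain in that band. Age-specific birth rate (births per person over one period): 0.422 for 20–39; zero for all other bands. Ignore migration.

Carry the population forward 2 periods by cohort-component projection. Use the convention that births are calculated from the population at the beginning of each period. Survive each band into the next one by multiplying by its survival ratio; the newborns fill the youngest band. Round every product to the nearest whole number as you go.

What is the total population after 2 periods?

56884

(Groups numbered youngest = 1 to oldest = 5.)
Period 1:
Births: 7600 × 0.422 = 3207
Group 2: 17500 × 0.974 = 17045
Group 3: 7600 × 0.971 = 7380
Group 4: 17900 × 0.964 = 17256
Group 5: 3500 × 0.934 + 13400 × 0.6 = 3269 + 8040 = 11309
Population now: 0–19=3207, 20–39=17045, 40–59=7380, 60–79=17256, 80+=11309
Period 2:
Births: 17045 × 0.422 = 7193
Group 2: 3207 × 0.974 = 3124
Group 3: 17045 × 0.971 = 16551
Group 4: 7380 × 0.964 = 7114
Group 5: 17256 × 0.934 + 11309 × 0.6 = 16117 + 6785 = 22902
Population now: 0–19=7193, 20–39=3124, 40–59=16551, 60–79=7114, 80+=22902
Total after period 2: 7193 + 3124 + 16551 + 7114 + 22902 = 56884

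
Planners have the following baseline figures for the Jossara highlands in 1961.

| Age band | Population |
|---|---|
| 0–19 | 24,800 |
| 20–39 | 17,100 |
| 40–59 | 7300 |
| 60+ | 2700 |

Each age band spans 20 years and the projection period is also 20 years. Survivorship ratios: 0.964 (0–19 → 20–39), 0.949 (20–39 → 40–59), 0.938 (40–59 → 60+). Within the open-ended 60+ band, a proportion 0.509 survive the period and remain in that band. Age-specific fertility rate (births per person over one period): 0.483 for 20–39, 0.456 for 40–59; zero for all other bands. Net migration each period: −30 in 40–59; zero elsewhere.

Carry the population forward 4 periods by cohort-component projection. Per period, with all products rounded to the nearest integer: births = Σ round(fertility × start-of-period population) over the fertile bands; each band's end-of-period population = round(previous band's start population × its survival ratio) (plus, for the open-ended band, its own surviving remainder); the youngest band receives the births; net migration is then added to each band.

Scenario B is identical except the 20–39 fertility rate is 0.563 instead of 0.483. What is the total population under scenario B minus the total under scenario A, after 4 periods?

Call the bands 1 to 4, youngest first.
Period 1.
Births: 17100 * 0.483 = 8259 ; 7300 * 0.456 = 3329 ⇒ total 11588
Band 2: 24800 * 0.964 = 23907
Band 3: 17100 * 0.949 = 16228
Band 4: 7300 * 0.938 + 2700 * 0.509 = 6847 + 1374 = 8221
Net migration: Band 3 − 30 → 16198
→ [11588, 23907, 16198, 8221]
Period 2.
Births: 23907 * 0.483 = 11547 ; 16198 * 0.456 = 7386 ⇒ total 18933
Band 2: 11588 * 0.964 = 11171
Band 3: 23907 * 0.949 = 22688
Band 4: 16198 * 0.938 + 8221 * 0.509 = 15194 + 4184 = 19378
Net migration: Band 3 − 30 → 22658
→ [18933, 11171, 22658, 19378]
Period 3.
Births: 11171 * 0.483 = 5396 ; 22658 * 0.456 = 10332 ⇒ total 15728
Band 2: 18933 * 0.964 = 18251
Band 3: 11171 * 0.949 = 10601
Band 4: 22658 * 0.938 + 19378 * 0.509 = 21253 + 9863 = 31116
Net migration: Band 3 − 30 → 10571
→ [15728, 18251, 10571, 31116]
Period 4.
Births: 18251 * 0.483 = 8815 ; 10571 * 0.456 = 4820 ⇒ total 13635
Band 2: 15728 * 0.964 = 15162
Band 3: 18251 * 0.949 = 17320
Band 4: 10571 * 0.938 + 31116 * 0.509 = 9916 + 15838 = 25754
Net migration: Band 3 − 30 → 17290
→ [13635, 15162, 17290, 25754]
Scenario A total after 4 periods: 71841
Scenario B projection —
Period 1.
Births: 17100 * 0.563 = 9627 ; 7300 * 0.456 = 3329 ⇒ total 12956
Band 2: 24800 * 0.964 = 23907
Band 3: 17100 * 0.949 = 16228
Band 4: 7300 * 0.938 + 2700 * 0.509 = 6847 + 1374 = 8221
Net migration: Band 3 − 30 → 16198
→ [12956, 23907, 16198, 8221]
Period 2.
Births: 23907 * 0.563 = 13460 ; 16198 * 0.456 = 7386 ⇒ total 20846
Band 2: 12956 * 0.964 = 12490
Band 3: 23907 * 0.949 = 22688
Band 4: 16198 * 0.938 + 8221 * 0.509 = 15194 + 4184 = 19378
Net migration: Band 3 − 30 → 22658
→ [20846, 12490, 22658, 19378]
Period 3.
Births: 12490 * 0.563 = 7032 ; 22658 * 0.456 = 10332 ⇒ total 17364
Band 2: 20846 * 0.964 = 20096
Band 3: 12490 * 0.949 = 11853
Band 4: 22658 * 0.938 + 19378 * 0.509 = 21253 + 9863 = 31116
Net migration: Band 3 − 30 → 11823
→ [17364, 20096, 11823, 31116]
Period 4.
Births: 20096 * 0.563 = 11314 ; 11823 * 0.456 = 5391 ⇒ total 16705
Band 2: 17364 * 0.964 = 16739
Band 3: 20096 * 0.949 = 19071
Band 4: 11823 * 0.938 + 31116 * 0.509 = 11090 + 15838 = 26928
Net migration: Band 3 − 30 → 19041
→ [16705, 16739, 19041, 26928]
Scenario B total after 4 periods: 79413
Difference B − A = 79413 − 71841 = 7572

7572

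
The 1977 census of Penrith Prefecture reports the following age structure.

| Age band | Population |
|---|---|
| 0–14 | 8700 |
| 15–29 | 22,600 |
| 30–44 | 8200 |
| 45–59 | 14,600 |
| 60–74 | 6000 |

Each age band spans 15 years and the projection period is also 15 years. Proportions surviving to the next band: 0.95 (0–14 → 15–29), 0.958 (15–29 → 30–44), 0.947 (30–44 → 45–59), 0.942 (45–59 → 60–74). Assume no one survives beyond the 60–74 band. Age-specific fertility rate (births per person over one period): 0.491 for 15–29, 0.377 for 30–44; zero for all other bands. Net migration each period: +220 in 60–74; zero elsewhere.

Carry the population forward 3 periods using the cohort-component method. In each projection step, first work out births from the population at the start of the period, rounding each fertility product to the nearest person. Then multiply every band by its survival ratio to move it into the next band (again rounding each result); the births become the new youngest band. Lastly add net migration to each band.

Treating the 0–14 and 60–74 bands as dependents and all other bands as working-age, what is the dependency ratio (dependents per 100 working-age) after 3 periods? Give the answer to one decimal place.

Call the bands 1 to 5, youngest first.
[period 1]
Births: 22600 × 0.491 = 11097, 8200 × 0.377 = 3091 ⇒ total 14188
Band 2: 8700 × 0.95 = 8265
Band 3: 22600 × 0.958 = 21651
Band 4: 8200 × 0.947 = 7765
Band 5: 14600 × 0.942 = 13753
Net migration: Band 5 + 220 → 13973
End of period: [14188, 8265, 21651, 7765, 13973]
[period 2]
Births: 8265 × 0.491 = 4058, 21651 × 0.377 = 8162 ⇒ total 12220
Band 2: 14188 × 0.95 = 13479
Band 3: 8265 × 0.958 = 7918
Band 4: 21651 × 0.947 = 20503
Band 5: 7765 × 0.942 = 7315
Net migration: Band 5 + 220 → 7535
End of period: [12220, 13479, 7918, 20503, 7535]
[period 3]
Births: 13479 × 0.491 = 6618, 7918 × 0.377 = 2985 ⇒ total 9603
Band 2: 12220 × 0.95 = 11609
Band 3: 13479 × 0.958 = 12913
Band 4: 7918 × 0.947 = 7498
Band 5: 20503 × 0.942 = 19314
Net migration: Band 5 + 220 → 19534
End of period: [9603, 11609, 12913, 7498, 19534]
Dependents (band 0–14 + band 60–74) = 9603 + 19534 = 29137; working-age = 32020; ratio = 29137/32020 × 100 = 91.0

91.0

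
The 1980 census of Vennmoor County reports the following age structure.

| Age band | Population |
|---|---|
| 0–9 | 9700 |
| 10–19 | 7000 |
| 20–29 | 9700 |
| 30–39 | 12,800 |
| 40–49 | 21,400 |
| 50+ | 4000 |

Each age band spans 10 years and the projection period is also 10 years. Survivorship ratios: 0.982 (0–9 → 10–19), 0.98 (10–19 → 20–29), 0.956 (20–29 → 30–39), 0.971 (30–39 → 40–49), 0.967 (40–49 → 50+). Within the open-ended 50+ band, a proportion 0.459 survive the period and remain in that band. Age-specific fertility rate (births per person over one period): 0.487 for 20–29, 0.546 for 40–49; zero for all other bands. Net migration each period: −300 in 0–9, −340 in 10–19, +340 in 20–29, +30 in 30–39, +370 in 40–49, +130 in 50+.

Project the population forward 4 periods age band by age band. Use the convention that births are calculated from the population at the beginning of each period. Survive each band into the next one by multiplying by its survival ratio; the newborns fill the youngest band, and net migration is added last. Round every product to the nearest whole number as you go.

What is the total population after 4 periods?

69776

Call the groups 1 to 6, youngest first.
After projecting period 1:
Births: 9700 * 0.487 = 4724  |  21400 * 0.546 = 11684 → total 16408
Group 2: 9700 * 0.982 = 9525
Group 3: 7000 * 0.98 = 6860
Group 4: 9700 * 0.956 = 9273
Group 5: 12800 * 0.971 = 12429
Group 6: 21400 * 0.967 + 4000 * 0.459 = 20694 + 1836 = 22530
Net migration: Group 1 − 300 → 16108; Group 2 − 340 → 9185; Group 3 + 340 → 7200; Group 4 + 30 → 9303; Group 5 + 370 → 12799; Group 6 + 130 → 22660
Giving 16108 / 9185 / 7200 / 9303 / 12799 / 22660.
After projecting period 2:
Births: 7200 * 0.487 = 3506  |  12799 * 0.546 = 6988 → total 10494
Group 2: 16108 * 0.982 = 15818
Group 3: 9185 * 0.98 = 9001
Group 4: 7200 * 0.956 = 6883
Group 5: 9303 * 0.971 = 9033
Group 6: 12799 * 0.967 + 22660 * 0.459 = 12377 + 10401 = 22778
Net migration: Group 1 − 300 → 10194; Group 2 − 340 → 15478; Group 3 + 340 → 9341; Group 4 + 30 → 6913; Group 5 + 370 → 9403; Group 6 + 130 → 22908
Giving 10194 / 15478 / 9341 / 6913 / 9403 / 22908.
After projecting period 3:
Births: 9341 * 0.487 = 4549  |  9403 * 0.546 = 5134 → total 9683
Group 2: 10194 * 0.982 = 10011
Group 3: 15478 * 0.98 = 15168
Group 4: 9341 * 0.956 = 8930
Group 5: 6913 * 0.971 = 6713
Group 6: 9403 * 0.967 + 22908 * 0.459 = 9093 + 10515 = 19608
Net migration: Group 1 − 300 → 9383; Group 2 − 340 → 9671; Group 3 + 340 → 15508; Group 4 + 30 → 8960; Group 5 + 370 → 7083; Group 6 + 130 → 19738
Giving 9383 / 9671 / 15508 / 8960 / 7083 / 19738.
After projecting period 4:
Births: 15508 * 0.487 = 7552  |  7083 * 0.546 = 3867 → total 11419
Group 2: 9383 * 0.982 = 9214
Group 3: 9671 * 0.98 = 9478
Group 4: 15508 * 0.956 = 14826
Group 5: 8960 * 0.971 = 8700
Group 6: 7083 * 0.967 + 19738 * 0.459 = 6849 + 9060 = 15909
Net migration: Group 1 − 300 → 11119; Group 2 − 340 → 8874; Group 3 + 340 → 9818; Group 4 + 30 → 14856; Group 5 + 370 → 9070; Group 6 + 130 → 16039
Giving 11119 / 8874 / 9818 / 14856 / 9070 / 16039.
Total after period 4: 11119 + 8874 + 9818 + 14856 + 9070 + 16039 = 69776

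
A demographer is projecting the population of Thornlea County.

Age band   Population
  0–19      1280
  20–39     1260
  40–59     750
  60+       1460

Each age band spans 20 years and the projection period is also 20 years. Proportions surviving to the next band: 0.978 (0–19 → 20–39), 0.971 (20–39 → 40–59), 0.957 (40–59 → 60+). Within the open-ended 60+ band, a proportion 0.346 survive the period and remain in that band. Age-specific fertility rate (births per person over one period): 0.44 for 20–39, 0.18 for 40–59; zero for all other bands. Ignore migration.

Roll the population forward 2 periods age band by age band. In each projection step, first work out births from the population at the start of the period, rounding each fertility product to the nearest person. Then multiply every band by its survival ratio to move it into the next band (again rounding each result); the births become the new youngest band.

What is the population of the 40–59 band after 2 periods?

Numbering the groups 1..4 from youngest to oldest:
[period 1]
Births: 1260 × 0.44 = 554, 750 × 0.18 = 135 ⇒ total 689
Group 2: 1280 × 0.978 = 1252
Group 3: 1260 × 0.971 = 1223
Group 4: 750 × 0.957 + 1460 × 0.346 = 718 + 505 = 1223
Giving 689 / 1252 / 1223 / 1223.
[period 2]
Births: 1252 × 0.44 = 551, 1223 × 0.18 = 220 ⇒ total 771
Group 2: 689 × 0.978 = 674
Group 3: 1252 × 0.971 = 1216
Group 4: 1223 × 0.957 + 1223 × 0.346 = 1170 + 423 = 1593
Giving 771 / 674 / 1216 / 1593.

1216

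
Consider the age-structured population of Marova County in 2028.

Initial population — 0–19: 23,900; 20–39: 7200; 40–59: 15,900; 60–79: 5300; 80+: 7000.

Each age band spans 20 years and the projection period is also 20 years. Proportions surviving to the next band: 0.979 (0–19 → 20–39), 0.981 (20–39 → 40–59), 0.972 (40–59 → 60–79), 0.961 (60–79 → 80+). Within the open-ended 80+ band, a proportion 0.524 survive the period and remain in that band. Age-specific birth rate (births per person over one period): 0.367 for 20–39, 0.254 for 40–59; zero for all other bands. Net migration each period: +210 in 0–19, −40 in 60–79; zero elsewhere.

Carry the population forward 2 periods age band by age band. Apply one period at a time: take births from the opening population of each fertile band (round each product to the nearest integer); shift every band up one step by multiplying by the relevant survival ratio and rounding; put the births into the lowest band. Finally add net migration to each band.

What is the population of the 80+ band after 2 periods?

19405

Period 1.
Births: 7200 × 0.367 = 2642, 15900 × 0.254 = 4039 ⇒ total 6681
20–39: 23900 × 0.979 = 23398
40–59: 7200 × 0.981 = 7063
60–79: 15900 × 0.972 = 15455
80+: 5300 × 0.961 + 7000 × 0.524 = 5093 + 3668 = 8761
Net migration: 0–19 + 210 → 6891; 60–79 − 40 → 15415
→ [6891, 23398, 7063, 15415, 8761]
Period 2.
Births: 23398 × 0.367 = 8587, 7063 × 0.254 = 1794 ⇒ total 10381
20–39: 6891 × 0.979 = 6746
40–59: 23398 × 0.981 = 22953
60–79: 7063 × 0.972 = 6865
80+: 15415 × 0.961 + 8761 × 0.524 = 14814 + 4591 = 19405
Net migration: 0–19 + 210 → 10591; 60–79 − 40 → 6825
→ [10591, 6746, 22953, 6825, 19405]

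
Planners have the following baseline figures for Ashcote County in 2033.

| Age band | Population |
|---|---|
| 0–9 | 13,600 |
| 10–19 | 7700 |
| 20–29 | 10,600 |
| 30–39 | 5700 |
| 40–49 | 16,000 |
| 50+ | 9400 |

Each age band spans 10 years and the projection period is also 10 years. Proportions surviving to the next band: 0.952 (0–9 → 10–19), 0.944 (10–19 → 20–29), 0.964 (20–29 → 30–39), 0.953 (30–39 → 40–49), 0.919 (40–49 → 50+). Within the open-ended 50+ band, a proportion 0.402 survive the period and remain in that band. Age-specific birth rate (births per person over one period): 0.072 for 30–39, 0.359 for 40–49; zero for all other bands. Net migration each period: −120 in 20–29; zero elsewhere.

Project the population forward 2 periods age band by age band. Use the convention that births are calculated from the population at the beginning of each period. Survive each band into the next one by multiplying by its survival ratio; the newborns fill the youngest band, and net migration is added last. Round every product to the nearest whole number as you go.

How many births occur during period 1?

6154

Call the bands 1 to 6, youngest first.
— Period 1 —
Births: 5700 * 0.072 = 410  |  16000 * 0.359 = 5744 → 6154
Band 2: 13600 * 0.952 = 12947
Band 3: 7700 * 0.944 = 7269
Band 4: 10600 * 0.964 = 10218
Band 5: 5700 * 0.953 = 5432
Band 6: 16000 * 0.919 + 9400 * 0.402 = 14704 + 3779 = 18483
Net migration: Band 3 − 120 → 7149
End of period: [6154, 12947, 7149, 10218, 5432, 18483]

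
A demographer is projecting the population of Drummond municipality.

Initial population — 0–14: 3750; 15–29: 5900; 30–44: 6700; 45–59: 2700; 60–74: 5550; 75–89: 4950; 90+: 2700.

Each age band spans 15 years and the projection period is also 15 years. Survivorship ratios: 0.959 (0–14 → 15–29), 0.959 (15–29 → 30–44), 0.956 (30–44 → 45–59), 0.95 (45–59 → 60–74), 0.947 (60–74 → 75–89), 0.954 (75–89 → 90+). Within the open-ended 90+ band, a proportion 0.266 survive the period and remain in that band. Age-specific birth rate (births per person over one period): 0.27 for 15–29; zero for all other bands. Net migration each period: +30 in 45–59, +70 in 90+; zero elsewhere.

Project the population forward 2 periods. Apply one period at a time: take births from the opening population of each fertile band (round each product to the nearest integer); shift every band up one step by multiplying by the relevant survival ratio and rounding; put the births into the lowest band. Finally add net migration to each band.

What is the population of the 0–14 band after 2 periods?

Call the groups 1 to 7, youngest first.
— Period 1 —
Births: 5900 × 0.27 = 1593
Group 2: 3750 × 0.959 = 3596
Group 3: 5900 × 0.959 = 5658
Group 4: 6700 × 0.956 = 6405
Group 5: 2700 × 0.95 = 2565
Group 6: 5550 × 0.947 = 5256
Group 7: 4950 × 0.954 + 2700 × 0.266 = 4722 + 718 = 5440
Net migration: Group 4 + 30 → 6435; Group 7 + 70 → 5510
Giving 1593 / 3596 / 5658 / 6435 / 2565 / 5256 / 5510.
— Period 2 —
Births: 3596 × 0.27 = 971
Group 2: 1593 × 0.959 = 1528
Group 3: 3596 × 0.959 = 3449
Group 4: 5658 × 0.956 = 5409
Group 5: 6435 × 0.95 = 6113
Group 6: 2565 × 0.947 = 2429
Group 7: 5256 × 0.954 + 5510 × 0.266 = 5014 + 1466 = 6480
Net migration: Group 4 + 30 → 5439; Group 7 + 70 → 6550
Giving 971 / 1528 / 3449 / 5439 / 6113 / 2429 / 6550.

971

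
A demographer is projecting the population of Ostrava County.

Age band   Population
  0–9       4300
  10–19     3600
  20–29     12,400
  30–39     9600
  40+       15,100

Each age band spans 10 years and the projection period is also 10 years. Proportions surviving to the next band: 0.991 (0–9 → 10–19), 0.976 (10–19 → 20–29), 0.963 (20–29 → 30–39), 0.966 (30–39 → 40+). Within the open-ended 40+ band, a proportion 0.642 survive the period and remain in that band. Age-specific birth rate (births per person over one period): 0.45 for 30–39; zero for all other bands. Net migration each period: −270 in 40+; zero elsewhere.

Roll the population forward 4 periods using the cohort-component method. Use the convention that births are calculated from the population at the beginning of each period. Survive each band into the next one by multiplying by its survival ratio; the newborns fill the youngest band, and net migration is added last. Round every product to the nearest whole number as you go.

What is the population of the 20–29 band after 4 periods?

— Period 1 —
Births: 9600 * 0.45 = 4320
10–19: 4300 * 0.991 = 4261
20–29: 3600 * 0.976 = 3514
30–39: 12400 * 0.963 = 11941
40+: 9600 * 0.966 + 15100 * 0.642 = 9274 + 9694 = 18968
Net migration: 40+ − 270 → 18698
End of period: [4320, 4261, 3514, 11941, 18698]
— Period 2 —
Births: 11941 * 0.45 = 5373
10–19: 4320 * 0.991 = 4281
20–29: 4261 * 0.976 = 4159
30–39: 3514 * 0.963 = 3384
40+: 11941 * 0.966 + 18698 * 0.642 = 11535 + 12004 = 23539
Net migration: 40+ − 270 → 23269
End of period: [5373, 4281, 4159, 3384, 23269]
— Period 3 —
Births: 3384 * 0.45 = 1523
10–19: 5373 * 0.991 = 5325
20–29: 4281 * 0.976 = 4178
30–39: 4159 * 0.963 = 4005
40+: 3384 * 0.966 + 23269 * 0.642 = 3269 + 14939 = 18208
Net migration: 40+ − 270 → 17938
End of period: [1523, 5325, 4178, 4005, 17938]
— Period 4 —
Births: 4005 * 0.45 = 1802
10–19: 1523 * 0.991 = 1509
20–29: 5325 * 0.976 = 5197
30–39: 4178 * 0.963 = 4023
40+: 4005 * 0.966 + 17938 * 0.642 = 3869 + 11516 = 15385
Net migration: 40+ − 270 → 15115
End of period: [1802, 1509, 5197, 4023, 15115]

5197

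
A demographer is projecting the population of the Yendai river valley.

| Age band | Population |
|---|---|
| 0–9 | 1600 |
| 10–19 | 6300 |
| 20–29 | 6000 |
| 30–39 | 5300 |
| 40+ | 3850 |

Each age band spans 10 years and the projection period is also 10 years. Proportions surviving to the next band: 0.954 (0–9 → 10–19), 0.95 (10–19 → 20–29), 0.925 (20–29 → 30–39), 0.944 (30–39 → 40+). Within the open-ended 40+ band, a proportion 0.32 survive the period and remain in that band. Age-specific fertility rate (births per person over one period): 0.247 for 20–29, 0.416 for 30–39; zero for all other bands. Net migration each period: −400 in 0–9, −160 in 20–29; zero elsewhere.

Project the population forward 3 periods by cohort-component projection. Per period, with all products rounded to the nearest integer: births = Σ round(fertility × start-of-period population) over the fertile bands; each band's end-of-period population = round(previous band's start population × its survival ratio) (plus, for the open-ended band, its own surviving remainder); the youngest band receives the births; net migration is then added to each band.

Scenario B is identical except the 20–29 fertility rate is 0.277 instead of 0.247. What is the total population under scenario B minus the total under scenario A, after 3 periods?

Call the groups 1 to 5, youngest first.
[period 1]
Births: 6000 * 0.247 = 1482  |  5300 * 0.416 = 2205 → 3687
Group 2: 1600 * 0.954 = 1526
Group 3: 6300 * 0.95 = 5985
Group 4: 6000 * 0.925 = 5550
Group 5: 5300 * 0.944 + 3850 * 0.32 = 5003 + 1232 = 6235
Net migration: Group 1 − 400 → 3287; Group 3 − 160 → 5825
→ [3287, 1526, 5825, 5550, 6235]
[period 2]
Births: 5825 * 0.247 = 1439  |  5550 * 0.416 = 2309 → 3748
Group 2: 3287 * 0.954 = 3136
Group 3: 1526 * 0.95 = 1450
Group 4: 5825 * 0.925 = 5388
Group 5: 5550 * 0.944 + 6235 * 0.32 = 5239 + 1995 = 7234
Net migration: Group 1 − 400 → 3348; Group 3 − 160 → 1290
→ [3348, 3136, 1290, 5388, 7234]
[period 3]
Births: 1290 * 0.247 = 319  |  5388 * 0.416 = 2241 → 2560
Group 2: 3348 * 0.954 = 3194
Group 3: 3136 * 0.95 = 2979
Group 4: 1290 * 0.925 = 1193
Group 5: 5388 * 0.944 + 7234 * 0.32 = 5086 + 2315 = 7401
Net migration: Group 1 − 400 → 2160; Group 3 − 160 → 2819
→ [2160, 3194, 2819, 1193, 7401]
Scenario A total after 3 periods: 16767
Scenario B projection —
[period 1]
Births: 6000 * 0.277 = 1662  |  5300 * 0.416 = 2205 → 3867
Group 2: 1600 * 0.954 = 1526
Group 3: 6300 * 0.95 = 5985
Group 4: 6000 * 0.925 = 5550
Group 5: 5300 * 0.944 + 3850 * 0.32 = 5003 + 1232 = 6235
Net migration: Group 1 − 400 → 3467; Group 3 − 160 → 5825
→ [3467, 1526, 5825, 5550, 6235]
[period 2]
Births: 5825 * 0.277 = 1614  |  5550 * 0.416 = 2309 → 3923
Group 2: 3467 * 0.954 = 3308
Group 3: 1526 * 0.95 = 1450
Group 4: 5825 * 0.925 = 5388
Group 5: 5550 * 0.944 + 6235 * 0.32 = 5239 + 1995 = 7234
Net migration: Group 1 − 400 → 3523; Group 3 − 160 → 1290
→ [3523, 3308, 1290, 5388, 7234]
[period 3]
Births: 1290 * 0.277 = 357  |  5388 * 0.416 = 2241 → 2598
Group 2: 3523 * 0.954 = 3361
Group 3: 3308 * 0.95 = 3143
Group 4: 1290 * 0.925 = 1193
Group 5: 5388 * 0.944 + 7234 * 0.32 = 5086 + 2315 = 7401
Net migration: Group 1 − 400 → 2198; Group 3 − 160 → 2983
→ [2198, 3361, 2983, 1193, 7401]
Scenario B total after 3 periods: 17136
Difference B − A = 17136 − 16767 = 369

369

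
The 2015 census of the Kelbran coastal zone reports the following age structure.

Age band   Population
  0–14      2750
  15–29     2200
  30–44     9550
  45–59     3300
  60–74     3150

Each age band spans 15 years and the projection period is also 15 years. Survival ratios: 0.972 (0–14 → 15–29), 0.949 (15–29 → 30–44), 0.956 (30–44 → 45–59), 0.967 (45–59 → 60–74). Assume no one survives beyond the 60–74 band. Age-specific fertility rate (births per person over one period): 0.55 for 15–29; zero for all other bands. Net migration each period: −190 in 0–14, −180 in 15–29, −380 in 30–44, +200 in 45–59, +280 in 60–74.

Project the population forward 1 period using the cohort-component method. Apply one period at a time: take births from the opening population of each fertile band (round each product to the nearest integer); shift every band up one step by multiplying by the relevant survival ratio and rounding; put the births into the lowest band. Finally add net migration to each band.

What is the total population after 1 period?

(Groups numbered youngest = 1 to oldest = 5.)
[period 1]
Births: 2200 * 0.55 = 1210
Group 2: 2750 * 0.972 = 2673
Group 3: 2200 * 0.949 = 2088
Group 4: 9550 * 0.956 = 9130
Group 5: 3300 * 0.967 = 3191
Net migration: Group 1 − 190 → 1020; Group 2 − 180 → 2493; Group 3 − 380 → 1708; Group 4 + 200 → 9330; Group 5 + 280 → 3471
→ [1020, 2493, 1708, 9330, 3471]
Total after period 1: 1020 + 2493 + 1708 + 9330 + 3471 = 18022

18022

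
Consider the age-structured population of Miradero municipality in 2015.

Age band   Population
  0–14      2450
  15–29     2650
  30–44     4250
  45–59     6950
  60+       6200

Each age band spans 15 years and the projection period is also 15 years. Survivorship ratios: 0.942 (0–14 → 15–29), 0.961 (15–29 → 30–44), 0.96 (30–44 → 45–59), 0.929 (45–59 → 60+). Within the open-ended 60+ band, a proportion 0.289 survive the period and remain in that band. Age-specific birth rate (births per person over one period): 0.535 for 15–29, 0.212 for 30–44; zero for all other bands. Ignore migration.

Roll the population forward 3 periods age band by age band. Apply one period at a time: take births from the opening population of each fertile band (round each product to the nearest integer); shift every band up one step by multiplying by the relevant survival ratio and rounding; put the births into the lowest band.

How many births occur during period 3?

(Bands numbered youngest = 1 to oldest = 5.)
[period 1]
Births: 2650 × 0.535 = 1418 ; 4250 × 0.212 = 901 → 2319
Band 2: 2450 × 0.942 = 2308
Band 3: 2650 × 0.961 = 2547
Band 4: 4250 × 0.96 = 4080
Band 5: 6950 × 0.929 + 6200 × 0.289 = 6457 + 1792 = 8249
→ [2319, 2308, 2547, 4080, 8249]
[period 2]
Births: 2308 × 0.535 = 1235 ; 2547 × 0.212 = 540 → 1775
Band 2: 2319 × 0.942 = 2184
Band 3: 2308 × 0.961 = 2218
Band 4: 2547 × 0.96 = 2445
Band 5: 4080 × 0.929 + 8249 × 0.289 = 3790 + 2384 = 6174
→ [1775, 2184, 2218, 2445, 6174]
[period 3]
Births: 2184 × 0.535 = 1168 ; 2218 × 0.212 = 470 → 1638
Band 2: 1775 × 0.942 = 1672
Band 3: 2184 × 0.961 = 2099
Band 4: 2218 × 0.96 = 2129
Band 5: 2445 × 0.929 + 6174 × 0.289 = 2271 + 1784 = 4055
→ [1638, 1672, 2099, 2129, 4055]

1638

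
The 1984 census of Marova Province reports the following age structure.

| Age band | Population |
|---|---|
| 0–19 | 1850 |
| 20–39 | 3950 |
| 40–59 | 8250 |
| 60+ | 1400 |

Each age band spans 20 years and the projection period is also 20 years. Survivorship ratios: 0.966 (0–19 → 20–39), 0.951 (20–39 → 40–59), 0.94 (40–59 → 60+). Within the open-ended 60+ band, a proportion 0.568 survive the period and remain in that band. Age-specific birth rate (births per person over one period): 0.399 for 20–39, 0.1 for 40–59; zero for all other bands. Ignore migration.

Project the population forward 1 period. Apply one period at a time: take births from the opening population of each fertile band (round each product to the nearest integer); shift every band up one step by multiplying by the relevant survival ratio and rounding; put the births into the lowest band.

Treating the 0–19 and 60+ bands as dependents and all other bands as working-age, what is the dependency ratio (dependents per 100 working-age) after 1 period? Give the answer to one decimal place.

(Groups numbered youngest = 1 to oldest = 4.)
[period 1]
Births: 3950 × 0.399 = 1576, 8250 × 0.1 = 825 — total 2401
Group 2: 1850 × 0.966 = 1787
Group 3: 3950 × 0.951 = 3756
Group 4: 8250 × 0.94 + 1400 × 0.568 = 7755 + 795 = 8550
End of period: [2401, 1787, 3756, 8550]
Dependents (band 0–19 + band 60+) = 2401 + 8550 = 10951; working-age = 5543; ratio = 10951/5543 × 100 = 197.6

197.6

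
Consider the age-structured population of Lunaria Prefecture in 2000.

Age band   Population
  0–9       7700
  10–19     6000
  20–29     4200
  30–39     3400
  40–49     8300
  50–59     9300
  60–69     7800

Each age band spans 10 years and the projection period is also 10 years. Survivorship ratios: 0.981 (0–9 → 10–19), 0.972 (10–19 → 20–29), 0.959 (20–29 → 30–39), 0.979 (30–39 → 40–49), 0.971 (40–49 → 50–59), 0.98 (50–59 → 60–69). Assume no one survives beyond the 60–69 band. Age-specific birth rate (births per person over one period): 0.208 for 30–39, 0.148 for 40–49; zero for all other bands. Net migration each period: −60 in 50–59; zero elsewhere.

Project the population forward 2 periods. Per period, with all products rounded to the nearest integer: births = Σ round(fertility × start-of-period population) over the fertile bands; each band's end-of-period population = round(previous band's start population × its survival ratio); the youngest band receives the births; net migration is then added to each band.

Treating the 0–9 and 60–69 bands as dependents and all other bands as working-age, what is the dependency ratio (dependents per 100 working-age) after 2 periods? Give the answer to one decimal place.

Numbering the bands 1..7 from youngest to oldest:
— Period 1 —
Births: 3400 × 0.208 = 707  |  8300 × 0.148 = 1228 → 1935
Band 2: 7700 × 0.981 = 7554
Band 3: 6000 × 0.972 = 5832
Band 4: 4200 × 0.959 = 4028
Band 5: 3400 × 0.979 = 3329
Band 6: 8300 × 0.971 = 8059
Band 7: 9300 × 0.98 = 9114
Net migration: Band 6 − 60 → 7999
→ [1935, 7554, 5832, 4028, 3329, 7999, 9114]
— Period 2 —
Births: 4028 × 0.208 = 838  |  3329 × 0.148 = 493 → 1331
Band 2: 1935 × 0.981 = 1898
Band 3: 7554 × 0.972 = 7342
Band 4: 5832 × 0.959 = 5593
Band 5: 4028 × 0.979 = 3943
Band 6: 3329 × 0.971 = 3232
Band 7: 7999 × 0.98 = 7839
Net migration: Band 6 − 60 → 3172
→ [1331, 1898, 7342, 5593, 3943, 3172, 7839]
Dependents (band 0–9 + band 60–69) = 1331 + 7839 = 9170; working-age = 21948; ratio = 9170/21948 × 100 = 41.8

41.8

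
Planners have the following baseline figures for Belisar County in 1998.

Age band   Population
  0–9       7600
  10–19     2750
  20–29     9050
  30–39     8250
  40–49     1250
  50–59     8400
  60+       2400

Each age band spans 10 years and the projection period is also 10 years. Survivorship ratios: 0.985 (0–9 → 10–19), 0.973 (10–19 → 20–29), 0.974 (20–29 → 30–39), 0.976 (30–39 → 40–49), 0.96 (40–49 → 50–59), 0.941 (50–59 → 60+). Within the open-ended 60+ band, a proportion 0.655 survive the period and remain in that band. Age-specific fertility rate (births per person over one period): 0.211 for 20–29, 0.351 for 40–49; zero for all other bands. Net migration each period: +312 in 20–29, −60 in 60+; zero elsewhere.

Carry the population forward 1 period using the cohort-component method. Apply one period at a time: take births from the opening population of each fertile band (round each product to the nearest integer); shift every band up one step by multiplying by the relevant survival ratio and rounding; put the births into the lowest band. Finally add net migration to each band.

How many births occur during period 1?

2349

(Bands numbered youngest = 1 to oldest = 7.)
Period 1.
Births: 9050 × 0.211 = 1910, 1250 × 0.351 = 439 → total 2349
Band 2: 7600 × 0.985 = 7486
Band 3: 2750 × 0.973 = 2676
Band 4: 9050 × 0.974 = 8815
Band 5: 8250 × 0.976 = 8052
Band 6: 1250 × 0.96 = 1200
Band 7: 8400 × 0.941 + 2400 × 0.655 = 7904 + 1572 = 9476
Net migration: Band 3 + 312 → 2988; Band 7 − 60 → 9416
Giving 2349 / 7486 / 2988 / 8815 / 8052 / 1200 / 9416.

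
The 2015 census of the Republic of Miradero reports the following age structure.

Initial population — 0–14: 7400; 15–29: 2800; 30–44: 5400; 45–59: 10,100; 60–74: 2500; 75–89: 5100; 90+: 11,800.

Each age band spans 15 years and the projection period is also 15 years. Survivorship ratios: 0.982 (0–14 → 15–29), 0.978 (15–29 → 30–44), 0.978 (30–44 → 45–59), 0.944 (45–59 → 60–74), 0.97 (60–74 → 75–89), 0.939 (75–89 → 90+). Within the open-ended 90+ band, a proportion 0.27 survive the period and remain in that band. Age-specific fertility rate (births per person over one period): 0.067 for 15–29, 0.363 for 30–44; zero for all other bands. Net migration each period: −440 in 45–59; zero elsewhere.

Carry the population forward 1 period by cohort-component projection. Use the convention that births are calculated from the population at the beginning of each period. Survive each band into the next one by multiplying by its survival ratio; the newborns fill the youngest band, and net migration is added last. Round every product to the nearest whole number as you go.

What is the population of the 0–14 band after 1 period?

2148

After projecting period 1:
Births: 2800 * 0.067 = 188, 5400 * 0.363 = 1960 ⇒ total 2148
15–29: 7400 * 0.982 = 7267
30–44: 2800 * 0.978 = 2738
45–59: 5400 * 0.978 = 5281
60–74: 10100 * 0.944 = 9534
75–89: 2500 * 0.97 = 2425
90+: 5100 * 0.939 + 11800 * 0.27 = 4789 + 3186 = 7975
Net migration: 45–59 − 440 → 4841
→ [2148, 7267, 2738, 4841, 9534, 2425, 7975]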